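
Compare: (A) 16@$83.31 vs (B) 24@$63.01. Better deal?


Deal A: $83.31/16 = $5.2069/unit
Deal B: $63.01/24 = $2.6254/unit
B is cheaper per unit
= Deal B

Deal B


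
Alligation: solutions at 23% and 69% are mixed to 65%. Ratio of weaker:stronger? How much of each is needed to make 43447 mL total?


Let x parts of 23% mix with y parts of 69%.
23x + 69y = 65(x + y)
23x + 69y = 65x + 65y
x(23 - 65) = y(65 - 69)
x/y = (69 - 65)/(65 - 23) = 4/42
Simplify: 2:21
Total parts = 23; one part = 43447/23 = 1889.00 mL
23% solution: 2×1889.00 = 3778.00 mL
69% solution: 21×1889.00 = 39669.00 mL
= ratio 2:21; 3778.00 mL and 39669.00 mL

ratio 2:21; 3778.00 mL and 39669.00 mL


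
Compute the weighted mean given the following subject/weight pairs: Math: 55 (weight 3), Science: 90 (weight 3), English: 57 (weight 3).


Numerator = 55×3 + 90×3 + 57×3
= 165 + 270 + 171
= 606
Total weight = 9
Weighted avg = 606/9
= 67.33

67.33


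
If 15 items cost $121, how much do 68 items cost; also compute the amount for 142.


Direct proportion: y/x = constant
k = 121/15 ≈ 8.0667
y at x=68: k × 68 = 121 × 68 / 15 = 8228/15 ≈ 548.53
y at x=142: k × 142 = 121 × 142 / 15 = 17182/15 ≈ 1145.47
= 548.53 and 1145.47

548.53 and 1145.47


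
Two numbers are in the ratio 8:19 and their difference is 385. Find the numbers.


Let A = 8k, B = 19k.
19k - 8k = 385
11k = 385 → k = 385/11 = 35
A = 8×35 = 280, B = 19×35 = 665
= A = 280, B = 665

A = 280, B = 665


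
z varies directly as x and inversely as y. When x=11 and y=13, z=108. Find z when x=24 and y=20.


z = k·x/y
Solve for k using the known point: k = z·y/x = 108×13/11 = 1404/11 ≈ 127.6364
Now evaluate at x=24, y=20:
z = k × 24 / 20 = (1404 × 24) / (11 × 20) = 33696/220
≈ 153.1636

153.1636


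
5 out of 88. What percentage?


Percentage = (part / whole) × 100
= (5 / 88) × 100
≈ 5.68%

5.68%


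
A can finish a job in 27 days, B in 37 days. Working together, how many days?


Rate of A = 1/27 per day
Rate of B = 1/37 per day
Combined rate = 1/27 + 1/37 = 64/999 ≈ 0.0641 per day
Days = 1 / combined rate = 999/64
≈ 15.61 days

15.61 days


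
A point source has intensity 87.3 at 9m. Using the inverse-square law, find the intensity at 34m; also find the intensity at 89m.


I₁d₁² = I₂d₂²
I at 34m = 87.3 × (9/34)² = 87.3 × 81/1156 = 7071.3/1156 ≈ 6.1170
I at 89m = 87.3 × (9/89)² = 87.3 × 81/7921 = 7071.3/7921 ≈ 0.8927
= 6.1170 and 0.8927

6.1170 and 0.8927


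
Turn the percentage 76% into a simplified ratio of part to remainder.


76% means 76 parts out of 100; remainder = 24
Part : remainder = 76:24
GCD = 4
= 19:6

19:6


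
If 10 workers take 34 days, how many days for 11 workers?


Inverse proportion: x × y = constant
k = 10 × 34 = 340
y₂ = k / 11 = 340 / 11
= 30.91

30.91


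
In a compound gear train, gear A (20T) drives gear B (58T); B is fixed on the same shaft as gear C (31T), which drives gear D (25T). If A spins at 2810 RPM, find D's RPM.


Stage 1: RPM_B = RPM_A × t_A/t_B = 2810 × 20/58 = 56200/58 ≈ 968.97
B and C share a shaft → RPM_C = RPM_B
Stage 2: RPM_D = RPM_C × t_C/t_D = RPM_A × (t_A×t_C)/(t_B×t_D)
Overall ratio = (20×31)/(58×25) = 620/1450
RPM_D = 2810 × 620/1450 = 1742200/1450
≈ 1201.52 RPM

1201.52 RPM


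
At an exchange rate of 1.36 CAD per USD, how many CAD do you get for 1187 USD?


Amount × rate = 1187 × 1.36
= 1614.32 CAD

1614.32 CAD


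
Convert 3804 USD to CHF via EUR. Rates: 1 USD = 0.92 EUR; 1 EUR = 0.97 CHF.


Step 1: 3804 USD × 0.92 = 3499.68 EUR
Step 2: 3499.68 EUR × 0.97 = 3394.69 CHF
Implied rate USD→CHF = 0.92 × 0.97 = 0.8924
= 3394.69 CHF

3394.69 CHF


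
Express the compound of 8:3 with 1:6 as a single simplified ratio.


Compound ratio = (8×1) : (3×6)
= 8:18
GCD = 2
= 4:9

4:9


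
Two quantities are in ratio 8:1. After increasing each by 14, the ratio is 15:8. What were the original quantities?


Let A = 8k, B = 1k.
(8k + 14) / (1k + 14) = 15/8
Cross-multiply: 8(8k + 14) = 15(1k + 14)
64k + 112 = 15k + 210
64k - 15k = 210 - 112
49k = 98
k = 98/49 = 2
A = 8×2 = 16, B = 1×2 = 2
= A = 16, B = 2

A = 16, B = 2


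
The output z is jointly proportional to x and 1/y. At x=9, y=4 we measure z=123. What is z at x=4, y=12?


z = k·x/y
Solve for k using the known point: k = z·y/x = 123×4/9 = 492/9 ≈ 54.6667
Now evaluate at x=4, y=12:
z = k × 4 / 12 = (492 × 4) / (9 × 12) = 1968/108
≈ 18.2222

18.2222


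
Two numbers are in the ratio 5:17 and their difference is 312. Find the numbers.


Let A = 5k, B = 17k.
17k - 5k = 312
12k = 312 → k = 312/12 = 26
A = 5×26 = 130, B = 17×26 = 442
= A = 130, B = 442

A = 130, B = 442


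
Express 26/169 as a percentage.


Percentage = (part / whole) × 100
= (26 / 169) × 100
≈ 15.38%

15.38%


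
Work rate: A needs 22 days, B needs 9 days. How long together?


Rate of A = 1/22 per day
Rate of B = 1/9 per day
Combined rate = 1/22 + 1/9 = 31/198 ≈ 0.1566 per day
Days = 1 / combined rate = 198/31
≈ 6.39 days

6.39 days


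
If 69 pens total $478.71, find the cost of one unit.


Unit rate = total / quantity
= 478.71 / 69
= $6.94 per unit

$6.94 per unit


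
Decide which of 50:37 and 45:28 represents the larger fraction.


50/37 = 1.3514
45/28 = 1.6071
1.3514 < 1.6071, so 50:37 is less
= 45:28

45:28


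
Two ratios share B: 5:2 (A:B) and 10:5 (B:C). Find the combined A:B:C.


Match B: multiply A:B by 10 → 50:20
Multiply B:C by 2 → 20:10
Combined: 50:20:10
GCD = 10
= 5:2:1

5:2:1


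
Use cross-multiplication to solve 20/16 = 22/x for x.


Cross multiply: 20 × x = 16 × 22
20x = 352
x = 352 / 20
= 17.60

17.60


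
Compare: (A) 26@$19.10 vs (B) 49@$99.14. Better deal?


Deal A: $19.10/26 = $0.7346/unit
Deal B: $99.14/49 = $2.0233/unit
A is cheaper per unit
= Deal A

Deal A


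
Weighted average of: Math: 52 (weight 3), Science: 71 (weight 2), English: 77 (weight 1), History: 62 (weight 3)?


Numerator = 52×3 + 71×2 + 77×1 + 62×3
= 156 + 142 + 77 + 186
= 561
Total weight = 9
Weighted avg = 561/9
= 62.33

62.33


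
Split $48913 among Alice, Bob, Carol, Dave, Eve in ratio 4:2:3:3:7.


Total parts = 4 + 2 + 3 + 3 + 7 = 19
Alice: 48913 × 4/19 = 10297.47
Bob: 48913 × 2/19 = 5148.74
Carol: 48913 × 3/19 = 7723.11
Dave: 48913 × 3/19 = 7723.11
Eve: 48913 × 7/19 = 18020.58
= Alice: $10297.47, Bob: $5148.74, Carol: $7723.11, Dave: $7723.11, Eve: $18020.58

Alice: $10297.47, Bob: $5148.74, Carol: $7723.11, Dave: $7723.11, Eve: $18020.58


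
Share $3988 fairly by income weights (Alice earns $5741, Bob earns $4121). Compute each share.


Total income = 5741 + 4121 = $9862
Alice: $3988 × 5741/9862 = $2321.55
Bob: $3988 × 4121/9862 = $1666.45
= Alice: $2321.55, Bob: $1666.45

Alice: $2321.55, Bob: $1666.45


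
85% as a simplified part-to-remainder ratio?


85% means 85 parts out of 100; remainder = 15
Part : remainder = 85:15
GCD = 5
= 17:3

17:3


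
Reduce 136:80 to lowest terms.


GCD(136, 80) = 8
136/8 : 80/8
= 17:10

17:10


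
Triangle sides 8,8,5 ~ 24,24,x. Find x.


Scale factor = 24/8 = 3
Missing side = 5 × 3
= 15.0

15.0


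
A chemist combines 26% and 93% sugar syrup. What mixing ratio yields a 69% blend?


Let x parts of 26% mix with y parts of 93%.
26x + 93y = 69(x + y)
26x + 93y = 69x + 69y
x(26 - 69) = y(69 - 93)
x/y = (93 - 69)/(69 - 26) = 24/43
Simplify: 24:43
= 24:43

24:43


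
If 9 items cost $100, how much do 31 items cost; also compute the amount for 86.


Direct proportion: y/x = constant
k = 100/9 ≈ 11.1111
y at x=31: k × 31 = 100 × 31 / 9 = 3100/9 ≈ 344.44
y at x=86: k × 86 = 100 × 86 / 9 = 8600/9 ≈ 955.56
= 344.44 and 955.56

344.44 and 955.56


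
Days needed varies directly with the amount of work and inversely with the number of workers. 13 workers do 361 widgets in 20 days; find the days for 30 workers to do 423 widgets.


Days ∝ work / workers, so d₂ = d₁ × (m₁/m₂) × (w₂/w₁)
Workers factor (inverse): 13/30 ≈ 0.4333
Work factor (direct): 423/361 ≈ 1.1717
d₂ = 20 × 13/30 × 423/361 = (20 × 13 × 423) / (30 × 361) = 109980/10830
≈ 10.16 days

10.16 days


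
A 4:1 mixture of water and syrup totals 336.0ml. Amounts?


Total parts = 4 + 1 = 5
water: 336.0 × 4/5 = 268.8ml
syrup: 336.0 × 1/5 = 67.2ml
= 268.8ml and 67.2ml

268.8ml and 67.2ml


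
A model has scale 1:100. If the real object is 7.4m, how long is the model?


Model size = real / scale
= 7.4 / 100
= 0.0740 m

0.0740 m


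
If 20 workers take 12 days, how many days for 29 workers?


Inverse proportion: x × y = constant
k = 20 × 12 = 240
y₂ = k / 29 = 240 / 29
= 8.28

8.28


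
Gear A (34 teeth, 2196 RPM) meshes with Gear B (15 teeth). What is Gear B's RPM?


Gear ratio = 34:15 = 34:15
RPM_B = RPM_A × (teeth_A / teeth_B)
= 2196 × (34/15)
= 4977.6 RPM

4977.6 RPM


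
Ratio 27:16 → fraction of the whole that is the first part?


Total parts = 27 + 16 = 43
First part: 27/43 = 27/43
= 27/43

27/43


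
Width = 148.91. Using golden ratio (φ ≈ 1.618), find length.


φ = (1 + √5) / 2 ≈ 1.618
Length = width × φ = 148.91 × 1.618 = 240.93638
≈ 240.94

240.94


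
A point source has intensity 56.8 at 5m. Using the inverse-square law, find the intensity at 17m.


I₁d₁² = I₂d₂²
I₂ = I₁ × (d₁/d₂)²
= 56.8 × (5/17)²
= 56.8 × 25/289
= 1420/289
≈ 4.9135

4.9135


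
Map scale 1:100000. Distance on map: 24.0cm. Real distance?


Real distance = map distance × scale
= 24.0cm × 100000
= 2400000 cm = 24000.0 m
= 24.000 km

24.000 km


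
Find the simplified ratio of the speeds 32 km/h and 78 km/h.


Ratio = 32:78
GCD = 2
Simplified = 16:39
Time ratio (same distance) = 39:16
Speed ratio = 16:39

16:39


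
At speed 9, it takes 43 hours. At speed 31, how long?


Inverse proportion: x × y = constant
k = 9 × 43 = 387
y₂ = k / 31 = 387 / 31
= 12.48

12.48


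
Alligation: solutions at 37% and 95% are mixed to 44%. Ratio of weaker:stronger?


Let x parts of 37% mix with y parts of 95%.
37x + 95y = 44(x + y)
37x + 95y = 44x + 44y
x(37 - 44) = y(44 - 95)
x/y = (95 - 44)/(44 - 37) = 51/7
Simplify: 51:7
= 51:7

51:7


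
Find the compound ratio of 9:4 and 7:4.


Compound ratio = (9×7) : (4×4)
= 63:16
GCD = 1
= 63:16

63:16


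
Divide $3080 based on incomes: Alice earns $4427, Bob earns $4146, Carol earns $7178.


Total income = 4427 + 4146 + 7178 = $15751
Alice: $3080 × 4427/15751 = $865.67
Bob: $3080 × 4146/15751 = $810.72
Carol: $3080 × 7178/15751 = $1403.61
= Alice: $865.67, Bob: $810.72, Carol: $1403.61

Alice: $865.67, Bob: $810.72, Carol: $1403.61


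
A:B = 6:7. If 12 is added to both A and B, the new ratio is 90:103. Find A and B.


Let A = 6k, B = 7k.
(6k + 12) / (7k + 12) = 90/103
Cross-multiply: 103(6k + 12) = 90(7k + 12)
618k + 1236 = 630k + 1080
618k - 630k = 1080 - 1236
-12k = -156
k = -156/-12 = 13
A = 6×13 = 78, B = 7×13 = 91
= A = 78, B = 91

A = 78, B = 91


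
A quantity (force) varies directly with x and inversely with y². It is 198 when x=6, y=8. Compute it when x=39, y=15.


z = k·x/y²
Solve for k using the known point: k = z·y²/x = 198×64/6 = 12672/6 = 2112.0000
Now evaluate at x=39, y=15:
z = k × 39 / 225 = (12672 × 39) / (6 × 225) = 494208/1350
= 366.0800

366.0800


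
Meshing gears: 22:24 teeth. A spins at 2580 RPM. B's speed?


Gear ratio = 22:24 = 11:12
RPM_B = RPM_A × (teeth_A / teeth_B)
= 2580 × (22/24)
= 2365.0 RPM

2365.0 RPM


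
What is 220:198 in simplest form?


GCD(220, 198) = 22
220/22 : 198/22
= 10:9

10:9


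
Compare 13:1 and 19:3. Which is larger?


13/1 = 13.0000
19/3 = 6.3333
13.0000 > 6.3333, so 13:1 is greater
= 13:1

13:1


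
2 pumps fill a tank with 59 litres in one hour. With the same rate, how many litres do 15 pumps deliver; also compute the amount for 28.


Direct proportion: y/x = constant
k = 59/2 = 29.5000
y at x=15: k × 15 = 59 × 15 / 2 = 885/2 = 442.50
y at x=28: k × 28 = 59 × 28 / 2 = 1652/2 = 826.00
= 442.50 and 826.00

442.50 and 826.00


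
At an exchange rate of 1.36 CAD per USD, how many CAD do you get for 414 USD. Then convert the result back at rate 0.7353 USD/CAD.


Amount × rate = 414 × 1.36 = 563.04 CAD
Round-trip: 563.04 × 0.7353 = 414.00 USD
= 563.04 CAD, then 414.00 USD

563.04 CAD, then 414.00 USD


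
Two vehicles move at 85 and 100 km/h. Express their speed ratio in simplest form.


Ratio = 85:100
GCD = 5
Simplified = 17:20
Time ratio (same distance) = 20:17
Speed ratio = 17:20

17:20


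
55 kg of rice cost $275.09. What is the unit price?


Unit rate = total / quantity
= 275.09 / 55
= $5.00 per unit

$5.00 per unit


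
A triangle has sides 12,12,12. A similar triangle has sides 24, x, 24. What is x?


Scale factor = 24/12 = 2
Missing side = 12 × 2
= 24.0

24.0


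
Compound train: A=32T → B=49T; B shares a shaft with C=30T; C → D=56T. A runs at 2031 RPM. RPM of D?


Stage 1: RPM_B = RPM_A × t_A/t_B = 2031 × 32/49 = 64992/49 ≈ 1326.37
B and C share a shaft → RPM_C = RPM_B
Stage 2: RPM_D = RPM_C × t_C/t_D = RPM_A × (t_A×t_C)/(t_B×t_D)
Overall ratio = (32×30)/(49×56) = 960/2744
RPM_D = 2031 × 960/2744 = 1949760/2744
≈ 710.55 RPM

710.55 RPM


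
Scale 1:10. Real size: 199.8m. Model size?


Model size = real / scale
= 199.8 / 10
= 19.9800 m

19.9800 m


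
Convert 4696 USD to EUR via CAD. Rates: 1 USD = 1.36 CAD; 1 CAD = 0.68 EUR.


Step 1: 4696 USD × 1.36 = 6386.56 CAD
Step 2: 6386.56 CAD × 0.68 = 4342.86 EUR
Implied rate USD→EUR = 1.36 × 0.68 = 0.9248
= 4342.86 EUR

4342.86 EUR


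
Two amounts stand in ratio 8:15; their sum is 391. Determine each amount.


Let A = 8k, B = 15k.
8k + 15k = 391
23k = 391 → k = 391/23 = 17
A = 8×17 = 136, B = 15×17 = 255
= A = 136, B = 255

A = 136, B = 255


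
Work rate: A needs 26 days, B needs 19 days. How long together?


Rate of A = 1/26 per day
Rate of B = 1/19 per day
Combined rate = 1/26 + 1/19 = 45/494 ≈ 0.0911 per day
Days = 1 / combined rate = 494/45
≈ 10.98 days

10.98 days


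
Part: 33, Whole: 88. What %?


Percentage = (part / whole) × 100
= (33 / 88) × 100
= 37.50%

37.50%


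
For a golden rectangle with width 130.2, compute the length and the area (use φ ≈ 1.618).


φ = (1 + √5) / 2 ≈ 1.618
Length = width × φ = 130.2 × 1.618 = 210.6636
≈ 210.66
Area = width × length = 130.2 × 210.6636 = 27428.40072 ≈ 27428.40
= Length: 210.66, Area: 27428.40

Length: 210.66, Area: 27428.40


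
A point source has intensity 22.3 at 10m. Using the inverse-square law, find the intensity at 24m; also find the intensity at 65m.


I₁d₁² = I₂d₂²
I at 24m = 22.3 × (10/24)² = 22.3 × 100/576 = 2230/576 ≈ 3.8715
I at 65m = 22.3 × (10/65)² = 22.3 × 100/4225 = 2230/4225 ≈ 0.5278
= 3.8715 and 0.5278

3.8715 and 0.5278


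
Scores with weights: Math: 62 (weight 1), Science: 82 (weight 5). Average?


Numerator = 62×1 + 82×5
= 62 + 410
= 472
Total weight = 6
Weighted avg = 472/6
= 78.67

78.67


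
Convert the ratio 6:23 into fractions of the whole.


Total parts = 6 + 23 = 29
First part: 6/29 = 6/29
Second part: 23/29 = 23/29
= 6/29 and 23/29

6/29 and 23/29


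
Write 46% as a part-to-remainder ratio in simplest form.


46% means 46 parts out of 100; remainder = 54
Part : remainder = 46:54
GCD = 2
= 23:27

23:27


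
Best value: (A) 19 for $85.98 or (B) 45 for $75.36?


Deal A: $85.98/19 = $4.5253/unit
Deal B: $75.36/45 = $1.6747/unit
B is cheaper per unit
= Deal B

Deal B


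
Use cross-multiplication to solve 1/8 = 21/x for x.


Cross multiply: 1 × x = 8 × 21
1x = 168
x = 168 / 1
= 168.00

168.00


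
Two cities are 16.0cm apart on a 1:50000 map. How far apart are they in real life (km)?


Real distance = map distance × scale
= 16.0cm × 50000
= 800000 cm = 8000.0 m
= 8.000 km

8.000 km


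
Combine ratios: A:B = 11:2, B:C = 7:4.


Match B: multiply A:B by 7 → 77:14
Multiply B:C by 2 → 14:8
Combined: 77:14:8
GCD = 1
= 77:14:8

77:14:8


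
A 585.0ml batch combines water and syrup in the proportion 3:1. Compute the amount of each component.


Total parts = 3 + 1 = 4
water: 585.0 × 3/4 = 438.8ml
syrup: 585.0 × 1/4 = 146.3ml
= 438.8ml and 146.3ml

438.8ml and 146.3ml


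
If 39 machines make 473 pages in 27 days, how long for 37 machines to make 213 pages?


Days ∝ work / workers, so d₂ = d₁ × (m₁/m₂) × (w₂/w₁)
Workers factor (inverse): 39/37 ≈ 1.0541
Work factor (direct): 213/473 ≈ 0.4503
d₂ = 27 × 39/37 × 213/473 = (27 × 39 × 213) / (37 × 473) = 224289/17501
≈ 12.82 days

12.82 days


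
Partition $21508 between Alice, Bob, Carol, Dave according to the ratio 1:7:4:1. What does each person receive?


Total parts = 1 + 7 + 4 + 1 = 13
Alice: 21508 × 1/13 = 1654.46
Bob: 21508 × 7/13 = 11581.23
Carol: 21508 × 4/13 = 6617.85
Dave: 21508 × 1/13 = 1654.46
= Alice: $1654.46, Bob: $11581.23, Carol: $6617.85, Dave: $1654.46

Alice: $1654.46, Bob: $11581.23, Carol: $6617.85, Dave: $1654.46


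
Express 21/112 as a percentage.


Percentage = (part / whole) × 100
= (21 / 112) × 100
= 18.75%

18.75%


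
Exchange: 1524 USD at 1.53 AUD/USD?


Amount × rate = 1524 × 1.53
= 2331.72 AUD

2331.72 AUD


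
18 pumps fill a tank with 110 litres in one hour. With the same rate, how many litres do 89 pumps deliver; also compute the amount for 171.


Direct proportion: y/x = constant
k = 110/18 ≈ 6.1111
y at x=89: k × 89 = 110 × 89 / 18 = 9790/18 ≈ 543.89
y at x=171: k × 171 = 110 × 171 / 18 = 18810/18 = 1045.00
= 543.89 and 1045.00

543.89 and 1045.00


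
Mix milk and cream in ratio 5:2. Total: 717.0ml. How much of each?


Total parts = 5 + 2 = 7
milk: 717.0 × 5/7 = 512.1ml
cream: 717.0 × 2/7 = 204.9ml
= 512.1ml and 204.9ml

512.1ml and 204.9ml


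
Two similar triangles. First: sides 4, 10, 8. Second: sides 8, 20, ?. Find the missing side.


Scale factor = 8/4 = 2
Missing side = 8 × 2
= 16.0

16.0


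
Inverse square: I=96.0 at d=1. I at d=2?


I₁d₁² = I₂d₂²
I₂ = I₁ × (d₁/d₂)²
= 96.0 × (1/2)²
= 96.0 × 1/4
= 96/4
= 24.0000

24.0000


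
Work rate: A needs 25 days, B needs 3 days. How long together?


Rate of A = 1/25 per day
Rate of B = 1/3 per day
Combined rate = 1/25 + 1/3 = 28/75 ≈ 0.3733 per day
Days = 1 / combined rate = 75/28
≈ 2.68 days

2.68 days


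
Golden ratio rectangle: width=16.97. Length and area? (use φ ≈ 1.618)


φ = (1 + √5) / 2 ≈ 1.618
Length = width × φ = 16.97 × 1.618 = 27.45746
≈ 27.46
Area = width × length = 16.97 × 27.45746 = 465.9530962 ≈ 465.95
= Length: 27.46, Area: 465.95

Length: 27.46, Area: 465.95


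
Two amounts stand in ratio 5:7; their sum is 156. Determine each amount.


Let A = 5k, B = 7k.
5k + 7k = 156
12k = 156 → k = 156/12 = 13
A = 5×13 = 65, B = 7×13 = 91
= A = 65, B = 91

A = 65, B = 91


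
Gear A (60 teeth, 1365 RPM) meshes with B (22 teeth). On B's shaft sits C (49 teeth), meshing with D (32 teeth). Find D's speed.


Stage 1: RPM_B = RPM_A × t_A/t_B = 1365 × 60/22 = 81900/22 ≈ 3722.73
B and C share a shaft → RPM_C = RPM_B
Stage 2: RPM_D = RPM_C × t_C/t_D = RPM_A × (t_A×t_C)/(t_B×t_D)
Overall ratio = (60×49)/(22×32) = 2940/704
RPM_D = 1365 × 2940/704 = 4013100/704
≈ 5700.43 RPM

5700.43 RPM


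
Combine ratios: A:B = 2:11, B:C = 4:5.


Match B: multiply A:B by 4 → 8:44
Multiply B:C by 11 → 44:55
Combined: 8:44:55
GCD = 1
= 8:44:55

8:44:55


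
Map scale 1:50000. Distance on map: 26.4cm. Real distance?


Real distance = map distance × scale
= 26.4cm × 50000
= 1320000 cm = 13200.0 m
= 13.200 km

13.200 km


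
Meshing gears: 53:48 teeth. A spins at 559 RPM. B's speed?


Gear ratio = 53:48 = 53:48
RPM_B = RPM_A × (teeth_A / teeth_B)
= 559 × (53/48)
= 617.2 RPM

617.2 RPM


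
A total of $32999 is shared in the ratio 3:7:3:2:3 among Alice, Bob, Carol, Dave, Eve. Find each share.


Total parts = 3 + 7 + 3 + 2 + 3 = 18
Alice: 32999 × 3/18 = 5499.83
Bob: 32999 × 7/18 = 12832.94
Carol: 32999 × 3/18 = 5499.83
Dave: 32999 × 2/18 = 3666.56
Eve: 32999 × 3/18 = 5499.83
= Alice: $5499.83, Bob: $12832.94, Carol: $5499.83, Dave: $3666.56, Eve: $5499.83

Alice: $5499.83, Bob: $12832.94, Carol: $5499.83, Dave: $3666.56, Eve: $5499.83


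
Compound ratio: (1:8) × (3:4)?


Compound ratio = (1×3) : (8×4)
= 3:32
GCD = 1
= 3:32

3:32


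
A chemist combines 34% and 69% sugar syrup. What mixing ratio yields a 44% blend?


Let x parts of 34% mix with y parts of 69%.
34x + 69y = 44(x + y)
34x + 69y = 44x + 44y
x(34 - 44) = y(44 - 69)
x/y = (69 - 44)/(44 - 34) = 25/10
Simplify: 5:2
= 5:2

5:2


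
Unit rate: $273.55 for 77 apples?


Unit rate = total / quantity
= 273.55 / 77
= $3.55 per unit

$3.55 per unit


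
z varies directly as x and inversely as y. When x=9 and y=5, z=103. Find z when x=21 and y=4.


z = k·x/y
Solve for k using the known point: k = z·y/x = 103×5/9 = 515/9 ≈ 57.2222
Now evaluate at x=21, y=4:
z = k × 21 / 4 = (515 × 21) / (9 × 4) = 10815/36
≈ 300.4167

300.4167


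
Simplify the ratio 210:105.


GCD(210, 105) = 105
210/105 : 105/105
= 2:1

2:1


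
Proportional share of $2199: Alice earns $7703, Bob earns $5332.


Total income = 7703 + 5332 = $13035
Alice: $2199 × 7703/13035 = $1299.49
Bob: $2199 × 5332/13035 = $899.51
= Alice: $1299.49, Bob: $899.51

Alice: $1299.49, Bob: $899.51


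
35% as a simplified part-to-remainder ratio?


35% means 35 parts out of 100; remainder = 65
Part : remainder = 35:65
GCD = 5
= 7:13

7:13


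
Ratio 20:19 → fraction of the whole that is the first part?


Total parts = 20 + 19 = 39
First part: 20/39 = 20/39
= 20/39

20/39


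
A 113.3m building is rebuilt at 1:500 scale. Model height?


Model size = real / scale
= 113.3 / 500
= 0.2266 m

0.2266 m


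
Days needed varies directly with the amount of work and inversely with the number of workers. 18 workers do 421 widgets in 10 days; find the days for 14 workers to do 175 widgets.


Days ∝ work / workers, so d₂ = d₁ × (m₁/m₂) × (w₂/w₁)
Workers factor (inverse): 18/14 ≈ 1.2857
Work factor (direct): 175/421 ≈ 0.4157
d₂ = 10 × 18/14 × 175/421 = (10 × 18 × 175) / (14 × 421) = 31500/5894
≈ 5.34 days

5.34 days


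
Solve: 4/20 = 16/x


Cross multiply: 4 × x = 20 × 16
4x = 320
x = 320 / 4
= 80.00

80.00


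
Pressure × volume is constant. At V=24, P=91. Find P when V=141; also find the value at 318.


Inverse proportion: x × y = constant
k = 24 × 91 = 2184
At x=141: k/141 = 15.49
At x=318: k/318 = 6.87
= 15.49 and 6.87

15.49 and 6.87


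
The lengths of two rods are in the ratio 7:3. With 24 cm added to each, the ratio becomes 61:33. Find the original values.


Let A = 7k, B = 3k.
(7k + 24) / (3k + 24) = 61/33
Cross-multiply: 33(7k + 24) = 61(3k + 24)
231k + 792 = 183k + 1464
231k - 183k = 1464 - 792
48k = 672
k = 672/48 = 14
A = 7×14 = 98, B = 3×14 = 42
= A = 98, B = 42

A = 98, B = 42


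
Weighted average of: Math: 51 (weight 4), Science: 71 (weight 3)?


Numerator = 51×4 + 71×3
= 204 + 213
= 417
Total weight = 7
Weighted avg = 417/7
= 59.57

59.57


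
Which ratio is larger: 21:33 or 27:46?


21/33 = 0.6364
27/46 = 0.5870
0.6364 > 0.5870, so 21:33 is greater
= 21:33

21:33


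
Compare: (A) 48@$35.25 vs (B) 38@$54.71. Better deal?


Deal A: $35.25/48 = $0.7344/unit
Deal B: $54.71/38 = $1.4397/unit
A is cheaper per unit
= Deal A

Deal A


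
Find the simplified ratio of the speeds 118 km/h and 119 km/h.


Ratio = 118:119
GCD = 1
Simplified = 118:119
Time ratio (same distance) = 119:118
Speed ratio = 118:119

118:119


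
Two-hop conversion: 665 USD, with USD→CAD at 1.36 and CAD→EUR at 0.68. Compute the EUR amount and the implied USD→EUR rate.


Step 1: 665 USD × 1.36 = 904.40 CAD
Step 2: 904.40 CAD × 0.68 = 614.99 EUR
Implied rate USD→EUR = 1.36 × 0.68 = 0.9248
= 614.99 EUR; implied rate 0.9248 EUR/USD

614.99 EUR; implied rate 0.9248 EUR/USD


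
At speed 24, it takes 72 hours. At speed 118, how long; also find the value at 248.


Inverse proportion: x × y = constant
k = 24 × 72 = 1728
At x=118: k/118 = 14.64
At x=248: k/248 = 6.97
= 14.64 and 6.97

14.64 and 6.97


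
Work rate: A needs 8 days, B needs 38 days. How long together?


Rate of A = 1/8 per day
Rate of B = 1/38 per day
Combined rate = 1/8 + 1/38 = 46/304 ≈ 0.1513 per day
Days = 1 / combined rate = 304/46
≈ 6.61 days

6.61 days


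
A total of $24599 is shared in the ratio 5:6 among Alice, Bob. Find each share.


Total parts = 5 + 6 = 11
Alice: 24599 × 5/11 = 11181.36
Bob: 24599 × 6/11 = 13417.64
= Alice: $11181.36, Bob: $13417.64

Alice: $11181.36, Bob: $13417.64


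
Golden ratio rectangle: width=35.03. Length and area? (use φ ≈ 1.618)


φ = (1 + √5) / 2 ≈ 1.618
Length = width × φ = 35.03 × 1.618 = 56.67854
≈ 56.68
Area = width × length = 35.03 × 56.67854 = 1985.4492562 ≈ 1985.45
= Length: 56.68, Area: 1985.45

Length: 56.68, Area: 1985.45


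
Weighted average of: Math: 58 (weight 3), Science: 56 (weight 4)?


Numerator = 58×3 + 56×4
= 174 + 224
= 398
Total weight = 7
Weighted avg = 398/7
= 56.86

56.86


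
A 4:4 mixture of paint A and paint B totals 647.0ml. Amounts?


Total parts = 4 + 4 = 8
paint A: 647.0 × 4/8 = 323.5ml
paint B: 647.0 × 4/8 = 323.5ml
= 323.5ml and 323.5ml

323.5ml and 323.5ml


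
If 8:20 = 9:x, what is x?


Cross multiply: 8 × x = 20 × 9
8x = 180
x = 180 / 8
= 22.50

22.50


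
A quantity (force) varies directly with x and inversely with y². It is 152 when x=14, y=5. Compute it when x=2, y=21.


z = k·x/y²
Solve for k using the known point: k = z·y²/x = 152×25/14 = 3800/14 ≈ 271.4286
Now evaluate at x=2, y=21:
z = k × 2 / 441 = (3800 × 2) / (14 × 441) = 7600/6174
≈ 1.2310

1.2310


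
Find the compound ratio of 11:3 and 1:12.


Compound ratio = (11×1) : (3×12)
= 11:36
GCD = 1
= 11:36

11:36


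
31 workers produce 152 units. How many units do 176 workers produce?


Direct proportion: y/x = constant
k = 152/31 ≈ 4.9032
y₂ = k × 176 = 152 × 176 / 31 = 26752/31
≈ 862.97

862.97


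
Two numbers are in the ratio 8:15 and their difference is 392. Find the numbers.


Let A = 8k, B = 15k.
15k - 8k = 392
7k = 392 → k = 392/7 = 56
A = 8×56 = 448, B = 15×56 = 840
= A = 448, B = 840

A = 448, B = 840


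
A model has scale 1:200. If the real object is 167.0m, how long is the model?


Model size = real / scale
= 167.0 / 200
= 0.8350 m

0.8350 m


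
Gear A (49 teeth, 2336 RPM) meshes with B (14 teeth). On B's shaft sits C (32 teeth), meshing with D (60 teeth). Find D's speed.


Stage 1: RPM_B = RPM_A × t_A/t_B = 2336 × 49/14 = 114464/14 = 8176.00
B and C share a shaft → RPM_C = RPM_B
Stage 2: RPM_D = RPM_C × t_C/t_D = RPM_A × (t_A×t_C)/(t_B×t_D)
Overall ratio = (49×32)/(14×60) = 1568/840
RPM_D = 2336 × 1568/840 = 3662848/840
≈ 4360.53 RPM

4360.53 RPM


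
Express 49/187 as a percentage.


Percentage = (part / whole) × 100
= (49 / 187) × 100
≈ 26.20%

26.20%


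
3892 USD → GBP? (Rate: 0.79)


Amount × rate = 3892 × 0.79
= 3074.68 GBP

3074.68 GBP


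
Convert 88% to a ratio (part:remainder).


88% means 88 parts out of 100; remainder = 12
Part : remainder = 88:12
GCD = 4
= 22:3

22:3


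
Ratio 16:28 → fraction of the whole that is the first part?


Total parts = 16 + 28 = 44
First part: 16/44 = 4/11
= 4/11

4/11


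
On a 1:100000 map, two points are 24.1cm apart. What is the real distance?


Real distance = map distance × scale
= 24.1cm × 100000
= 2410000 cm = 24100.0 m
= 24.100 km

24.100 km


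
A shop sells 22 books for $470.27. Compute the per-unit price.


Unit rate = total / quantity
= 470.27 / 22
= $21.38 per unit

$21.38 per unit


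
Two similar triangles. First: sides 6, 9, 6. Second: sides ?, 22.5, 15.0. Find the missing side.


Scale factor = 22.5/9 = 2.5
Missing side = 6 × 2.5
= 15.0

15.0


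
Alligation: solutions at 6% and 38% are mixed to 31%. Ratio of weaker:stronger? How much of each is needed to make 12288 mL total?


Let x parts of 6% mix with y parts of 38%.
6x + 38y = 31(x + y)
6x + 38y = 31x + 31y
x(6 - 31) = y(31 - 38)
x/y = (38 - 31)/(31 - 6) = 7/25
Simplify: 7:25
Total parts = 32; one part = 12288/32 = 384.00 mL
6% solution: 7×384.00 = 2688.00 mL
38% solution: 25×384.00 = 9600.00 mL
= ratio 7:25; 2688.00 mL and 9600.00 mL

ratio 7:25; 2688.00 mL and 9600.00 mL


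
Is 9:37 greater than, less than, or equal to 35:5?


9/37 = 0.2432
35/5 = 7.0000
0.2432 < 7.0000, so 9:37 is less
= less than

less than


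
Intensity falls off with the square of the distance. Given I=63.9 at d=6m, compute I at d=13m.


I₁d₁² = I₂d₂²
I₂ = I₁ × (d₁/d₂)²
= 63.9 × (6/13)²
= 63.9 × 36/169
= 2300.4/169
≈ 13.6118

13.6118


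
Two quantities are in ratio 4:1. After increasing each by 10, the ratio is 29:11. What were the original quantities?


Let A = 4k, B = 1k.
(4k + 10) / (1k + 10) = 29/11
Cross-multiply: 11(4k + 10) = 29(1k + 10)
44k + 110 = 29k + 290
44k - 29k = 290 - 110
15k = 180
k = 180/15 = 12
A = 4×12 = 48, B = 1×12 = 12
= A = 48, B = 12

A = 48, B = 12


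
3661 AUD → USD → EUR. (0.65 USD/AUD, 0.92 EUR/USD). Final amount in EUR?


Step 1: 3661 AUD × 0.65 = 2379.65 USD
Step 2: 2379.65 USD × 0.92 = 2189.28 EUR
Implied rate AUD→EUR = 0.65 × 0.92 = 0.5980
= 2189.28 EUR

2189.28 EUR


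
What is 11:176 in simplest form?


GCD(11, 176) = 11
11/11 : 176/11
= 1:16

1:16


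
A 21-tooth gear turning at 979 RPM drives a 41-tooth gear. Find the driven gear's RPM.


Gear ratio = 21:41 = 21:41
RPM_B = RPM_A × (teeth_A / teeth_B)
= 979 × (21/41)
= 501.4 RPM

501.4 RPM


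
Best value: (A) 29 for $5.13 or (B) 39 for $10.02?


Deal A: $5.13/29 = $0.1769/unit
Deal B: $10.02/39 = $0.2569/unit
A is cheaper per unit
= Deal A

Deal A


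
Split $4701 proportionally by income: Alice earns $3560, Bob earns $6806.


Total income = 3560 + 6806 = $10366
Alice: $4701 × 3560/10366 = $1614.47
Bob: $4701 × 6806/10366 = $3086.53
= Alice: $1614.47, Bob: $3086.53

Alice: $1614.47, Bob: $3086.53


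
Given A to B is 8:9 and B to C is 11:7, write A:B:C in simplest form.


Match B: multiply A:B by 11 → 88:99
Multiply B:C by 9 → 99:63
Combined: 88:99:63
GCD = 1
= 88:99:63

88:99:63


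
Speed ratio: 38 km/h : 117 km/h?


Ratio = 38:117
GCD = 1
Simplified = 38:117
Time ratio (same distance) = 117:38
Speed ratio = 38:117

38:117


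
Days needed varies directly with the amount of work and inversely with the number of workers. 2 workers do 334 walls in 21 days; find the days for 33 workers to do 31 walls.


Days ∝ work / workers, so d₂ = d₁ × (m₁/m₂) × (w₂/w₁)
Workers factor (inverse): 2/33 ≈ 0.0606
Work factor (direct): 31/334 ≈ 0.0928
d₂ = 21 × 2/33 × 31/334 = (21 × 2 × 31) / (33 × 334) = 1302/11022
≈ 0.12 days

0.12 days


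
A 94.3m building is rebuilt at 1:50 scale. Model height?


Model size = real / scale
= 94.3 / 50
= 1.8860 m

1.8860 m


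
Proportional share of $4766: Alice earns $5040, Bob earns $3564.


Total income = 5040 + 3564 = $8604
Alice: $4766 × 5040/8604 = $2791.80
Bob: $4766 × 3564/8604 = $1974.20
= Alice: $2791.80, Bob: $1974.20

Alice: $2791.80, Bob: $1974.20


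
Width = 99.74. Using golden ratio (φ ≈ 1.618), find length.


φ = (1 + √5) / 2 ≈ 1.618
Length = width × φ = 99.74 × 1.618 = 161.37932
≈ 161.38

161.38


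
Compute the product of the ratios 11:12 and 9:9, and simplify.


Compound ratio = (11×9) : (12×9)
= 99:108
GCD = 9
= 11:12

11:12


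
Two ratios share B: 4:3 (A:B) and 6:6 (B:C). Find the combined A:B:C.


Match B: multiply A:B by 6 → 24:18
Multiply B:C by 3 → 18:18
Combined: 24:18:18
GCD = 6
= 4:3:3

4:3:3


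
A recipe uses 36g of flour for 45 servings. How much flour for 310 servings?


Direct proportion: y/x = constant
k = 36/45 = 0.8000
y₂ = k × 310 = 36 × 310 / 45 = 11160/45
= 248.00

248.00


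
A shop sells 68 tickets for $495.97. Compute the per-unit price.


Unit rate = total / quantity
= 495.97 / 68
= $7.29 per unit

$7.29 per unit


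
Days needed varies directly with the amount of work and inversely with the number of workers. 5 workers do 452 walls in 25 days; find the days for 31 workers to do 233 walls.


Days ∝ work / workers, so d₂ = d₁ × (m₁/m₂) × (w₂/w₁)
Workers factor (inverse): 5/31 ≈ 0.1613
Work factor (direct): 233/452 ≈ 0.5155
d₂ = 25 × 5/31 × 233/452 = (25 × 5 × 233) / (31 × 452) = 29125/14012
≈ 2.08 days

2.08 days


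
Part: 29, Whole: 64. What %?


Percentage = (part / whole) × 100
= (29 / 64) × 100
≈ 45.31%

45.31%


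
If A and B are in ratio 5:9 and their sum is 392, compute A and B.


Let A = 5k, B = 9k.
5k + 9k = 392
14k = 392 → k = 392/14 = 28
A = 5×28 = 140, B = 9×28 = 252
= A = 140, B = 252

A = 140, B = 252


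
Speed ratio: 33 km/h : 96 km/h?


Ratio = 33:96
GCD = 3
Simplified = 11:32
Time ratio (same distance) = 32:11
Speed ratio = 11:32

11:32


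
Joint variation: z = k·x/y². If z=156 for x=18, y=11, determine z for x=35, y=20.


z = k·x/y²
Solve for k using the known point: k = z·y²/x = 156×121/18 = 18876/18 ≈ 1048.6667
Now evaluate at x=35, y=20:
z = k × 35 / 400 = (18876 × 35) / (18 × 400) = 660660/7200
≈ 91.7583

91.7583


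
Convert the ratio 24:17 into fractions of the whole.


Total parts = 24 + 17 = 41
First part: 24/41 = 24/41
Second part: 17/41 = 17/41
= 24/41 and 17/41

24/41 and 17/41


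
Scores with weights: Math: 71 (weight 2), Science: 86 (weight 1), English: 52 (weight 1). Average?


Numerator = 71×2 + 86×1 + 52×1
= 142 + 86 + 52
= 280
Total weight = 4
Weighted avg = 280/4
= 70.00

70.00


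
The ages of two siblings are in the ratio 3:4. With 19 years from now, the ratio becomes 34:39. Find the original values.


Let A = 3k, B = 4k.
(3k + 19) / (4k + 19) = 34/39
Cross-multiply: 39(3k + 19) = 34(4k + 19)
117k + 741 = 136k + 646
117k - 136k = 646 - 741
-19k = -95
k = -95/-19 = 5
A = 3×5 = 15, B = 4×5 = 20
= A = 15, B = 20

A = 15, B = 20


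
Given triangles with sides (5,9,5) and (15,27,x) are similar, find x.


Scale factor = 15/5 = 3
Missing side = 5 × 3
= 15.0

15.0


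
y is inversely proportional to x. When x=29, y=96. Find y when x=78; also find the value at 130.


Inverse proportion: x × y = constant
k = 29 × 96 = 2784
At x=78: k/78 = 35.69
At x=130: k/130 = 21.42
= 35.69 and 21.42

35.69 and 21.42


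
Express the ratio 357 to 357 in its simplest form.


GCD(357, 357) = 357
357/357 : 357/357
= 1:1

1:1


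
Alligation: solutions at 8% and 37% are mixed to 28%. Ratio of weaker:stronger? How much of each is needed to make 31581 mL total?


Let x parts of 8% mix with y parts of 37%.
8x + 37y = 28(x + y)
8x + 37y = 28x + 28y
x(8 - 28) = y(28 - 37)
x/y = (37 - 28)/(28 - 8) = 9/20
Simplify: 9:20
Total parts = 29; one part = 31581/29 = 1089.00 mL
8% solution: 9×1089.00 = 9801.00 mL
37% solution: 20×1089.00 = 21780.00 mL
= ratio 9:20; 9801.00 mL and 21780.00 mL

ratio 9:20; 9801.00 mL and 21780.00 mL


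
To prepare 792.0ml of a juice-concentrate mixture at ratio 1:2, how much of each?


Total parts = 1 + 2 = 3
juice: 792.0 × 1/3 = 264.0ml
concentrate: 792.0 × 2/3 = 528.0ml
= 264.0ml and 528.0ml

264.0ml and 528.0ml


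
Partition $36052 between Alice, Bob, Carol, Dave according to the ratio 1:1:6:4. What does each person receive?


Total parts = 1 + 1 + 6 + 4 = 12
Alice: 36052 × 1/12 = 3004.33
Bob: 36052 × 1/12 = 3004.33
Carol: 36052 × 6/12 = 18026.00
Dave: 36052 × 4/12 = 12017.33
= Alice: $3004.33, Bob: $3004.33, Carol: $18026.00, Dave: $12017.33

Alice: $3004.33, Bob: $3004.33, Carol: $18026.00, Dave: $12017.33


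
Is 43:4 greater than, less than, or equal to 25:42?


43/4 = 10.7500
25/42 = 0.5952
10.7500 > 0.5952, so 43:4 is greater
= greater than

greater than


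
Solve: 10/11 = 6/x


Cross multiply: 10 × x = 11 × 6
10x = 66
x = 66 / 10
= 6.60

6.60


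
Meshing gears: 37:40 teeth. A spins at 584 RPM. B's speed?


Gear ratio = 37:40 = 37:40
RPM_B = RPM_A × (teeth_A / teeth_B)
= 584 × (37/40)
= 540.2 RPM

540.2 RPM


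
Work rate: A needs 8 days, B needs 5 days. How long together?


Rate of A = 1/8 per day
Rate of B = 1/5 per day
Combined rate = 1/8 + 1/5 = 13/40 = 0.3250 per day
Days = 1 / combined rate = 40/13
≈ 3.08 days

3.08 days


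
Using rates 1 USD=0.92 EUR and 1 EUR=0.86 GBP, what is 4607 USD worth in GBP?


Step 1: 4607 USD × 0.92 = 4238.44 EUR
Step 2: 4238.44 EUR × 0.86 = 3645.06 GBP
Implied rate USD→GBP = 0.92 × 0.86 = 0.7912
= 3645.06 GBP

3645.06 GBP


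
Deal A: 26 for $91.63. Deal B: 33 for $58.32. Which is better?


Deal A: $91.63/26 = $3.5242/unit
Deal B: $58.32/33 = $1.7673/unit
B is cheaper per unit
= Deal B

Deal B


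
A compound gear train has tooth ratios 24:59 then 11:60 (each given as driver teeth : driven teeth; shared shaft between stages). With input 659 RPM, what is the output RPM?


Stage 1: RPM_B = RPM_A × t_A/t_B = 659 × 24/59 = 15816/59 ≈ 268.07
B and C share a shaft → RPM_C = RPM_B
Stage 2: RPM_D = RPM_C × t_C/t_D = RPM_A × (t_A×t_C)/(t_B×t_D)
Overall ratio = (24×11)/(59×60) = 264/3540
RPM_D = 659 × 264/3540 = 173976/3540
≈ 49.15 RPM

49.15 RPM


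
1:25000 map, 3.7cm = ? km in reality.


Real distance = map distance × scale
= 3.7cm × 25000
= 92500 cm = 925.0 m
= 0.925 km

0.925 km


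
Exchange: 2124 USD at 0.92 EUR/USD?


Amount × rate = 2124 × 0.92
= 1954.08 EUR

1954.08 EUR


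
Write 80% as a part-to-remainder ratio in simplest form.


80% means 80 parts out of 100; remainder = 20
Part : remainder = 80:20
GCD = 20
= 4:1

4:1


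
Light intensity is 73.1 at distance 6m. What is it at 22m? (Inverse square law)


I₁d₁² = I₂d₂²
I₂ = I₁ × (d₁/d₂)²
= 73.1 × (6/22)²
= 73.1 × 36/484
= 2631.6/484
≈ 5.4372

5.4372


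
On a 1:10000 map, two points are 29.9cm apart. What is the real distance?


Real distance = map distance × scale
= 29.9cm × 10000
= 299000 cm = 2990.0 m
= 2.990 km

2.990 km


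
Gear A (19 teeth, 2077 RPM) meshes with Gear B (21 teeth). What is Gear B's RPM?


Gear ratio = 19:21 = 19:21
RPM_B = RPM_A × (teeth_A / teeth_B)
= 2077 × (19/21)
= 1879.2 RPM

1879.2 RPM


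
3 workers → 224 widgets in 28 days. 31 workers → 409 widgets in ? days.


Days ∝ work / workers, so d₂ = d₁ × (m₁/m₂) × (w₂/w₁)
Workers factor (inverse): 3/31 ≈ 0.0968
Work factor (direct): 409/224 ≈ 1.8259
d₂ = 28 × 3/31 × 409/224 = (28 × 3 × 409) / (31 × 224) = 34356/6944
≈ 4.95 days

4.95 days


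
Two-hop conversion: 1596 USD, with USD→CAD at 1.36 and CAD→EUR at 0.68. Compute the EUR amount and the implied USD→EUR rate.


Step 1: 1596 USD × 1.36 = 2170.56 CAD
Step 2: 2170.56 CAD × 0.68 = 1475.98 EUR
Implied rate USD→EUR = 1.36 × 0.68 = 0.9248
= 1475.98 EUR; implied rate 0.9248 EUR/USD

1475.98 EUR; implied rate 0.9248 EUR/USD


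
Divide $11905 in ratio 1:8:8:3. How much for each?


Total parts = 1 + 8 + 8 + 3 = 20
Part 1: 11905 × 1/20 = 595.25
Part 2: 11905 × 8/20 = 4762.00
Part 3: 11905 × 8/20 = 4762.00
Part 4: 11905 × 3/20 = 1785.75
= Part 1: $595.25, Part 2: $4762.00, Part 3: $4762.00, Part 4: $1785.75

Part 1: $595.25, Part 2: $4762.00, Part 3: $4762.00, Part 4: $1785.75
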